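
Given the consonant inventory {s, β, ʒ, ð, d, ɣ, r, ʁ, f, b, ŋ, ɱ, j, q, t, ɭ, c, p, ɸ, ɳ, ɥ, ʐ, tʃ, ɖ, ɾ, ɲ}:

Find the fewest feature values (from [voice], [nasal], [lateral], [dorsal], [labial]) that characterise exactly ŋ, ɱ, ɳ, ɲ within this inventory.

Every target segment is [+nasal] and no other inventory member is, so one feature is enough.

[+nasal]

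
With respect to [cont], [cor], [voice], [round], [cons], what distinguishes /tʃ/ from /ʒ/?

[voice], [continuant]

/tʃ/ (voiceless postalveolar affricate) and /ʒ/ (voiced postalveolar fricative) agree on [+coronal], [-round], [+consonantal]. They differ on [voice] (/tʃ/ [-], /ʒ/ [+]), [continuant] (/tʃ/ [-], /ʒ/ [+]).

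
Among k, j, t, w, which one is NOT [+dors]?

/t/ is the voiceless alveolar stop, which is [−dorsal]; the rest — /w, j, k/ — are [+dorsal].

t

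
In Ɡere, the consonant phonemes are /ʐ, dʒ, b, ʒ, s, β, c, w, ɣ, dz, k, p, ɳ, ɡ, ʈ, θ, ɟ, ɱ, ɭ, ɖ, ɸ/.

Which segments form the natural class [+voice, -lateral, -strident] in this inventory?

b, β, w, ɣ, ɳ, ɡ, ɟ, ɱ, ɖ

Among the inventory, the [+voice] segments are /ʐ, dʒ, b, ʒ, β, w, ɣ, dz, ɳ, ɡ, ɟ, ɱ, ɭ, ɖ/.
Among these, [-lateral] gives /ʐ, dʒ, b, ʒ, β, w, ɣ, dz, ɳ, ɡ, ɟ, ɱ, ɖ/.
Among these, [-strident] leaves /b, β, w, ɣ, ɳ, ɡ, ɟ, ɱ, ɖ/.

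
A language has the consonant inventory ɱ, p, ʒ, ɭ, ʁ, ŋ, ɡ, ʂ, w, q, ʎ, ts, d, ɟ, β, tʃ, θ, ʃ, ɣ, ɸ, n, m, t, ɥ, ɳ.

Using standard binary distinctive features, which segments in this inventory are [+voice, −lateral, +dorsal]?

Checking each segment against [+voice], [−lateral], [+dorsal]: /ʁ/ (voiced uvular fricative), /ŋ/ (velar nasal), /ɡ/ (voiced velar stop), /w/ (labial-velar glide), /ɟ/ (voiced palatal stop), /ɣ/ (voiced velar fricative), among others, satisfy every feature; every other segment in the inventory fails at least one.

ʁ, ŋ, ɡ, w, ɟ, ɣ, ɥ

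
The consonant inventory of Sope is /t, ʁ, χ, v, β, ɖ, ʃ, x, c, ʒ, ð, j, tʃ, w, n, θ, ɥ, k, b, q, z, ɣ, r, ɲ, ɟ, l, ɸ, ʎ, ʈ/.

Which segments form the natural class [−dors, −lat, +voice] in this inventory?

Eliminate segments failing any feature: /t, ʃ, tʃ, θ, ɸ, ʈ/ are [−voice]; /ʁ, χ, x, c, j, w, ɥ, k, q, ɣ, ɲ, ɟ, ʎ/ are [+dorsal]; /l/ is [+lateral]. The remaining /v, β, ɖ, ʒ, ð, n, b, z, r/ satisfy [−dorsal], [−lateral], [+voice].

v, β, ɖ, ʒ, ð, n, b, z, r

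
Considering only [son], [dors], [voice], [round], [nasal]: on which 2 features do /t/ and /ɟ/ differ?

/t/ is the voiceless alveolar stop and /ɟ/ is the voiced palatal stop. Both are [−sonorant], [−round], [−nasal]. /t/ is [−voice] while /ɟ/ is [+voice]; /t/ is [−dorsal] while /ɟ/ is [+dorsal], so the distinguishing features are [voice], [dorsal].

[voice], [dorsal]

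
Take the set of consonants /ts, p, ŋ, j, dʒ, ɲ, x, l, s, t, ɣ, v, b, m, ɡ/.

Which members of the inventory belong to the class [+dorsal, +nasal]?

ŋ, ɲ

Checking each segment against [+dorsal], [+nasal]: /ŋ/ (velar nasal), /ɲ/ (palatal nasal) satisfy every feature; every other segment in the inventory fails at least one.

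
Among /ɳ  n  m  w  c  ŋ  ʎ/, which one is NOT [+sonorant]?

/c/ is the voiceless palatal stop, which is [−sonorant]; the rest — /ʎ, n, ɳ, m, ŋ, w/ — are [+sonorant].

c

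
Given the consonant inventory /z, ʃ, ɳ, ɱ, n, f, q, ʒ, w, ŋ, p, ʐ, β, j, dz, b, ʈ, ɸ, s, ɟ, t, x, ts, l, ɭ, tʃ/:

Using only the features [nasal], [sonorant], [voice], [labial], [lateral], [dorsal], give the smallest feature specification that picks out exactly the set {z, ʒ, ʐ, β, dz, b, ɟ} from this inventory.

/z, ʒ, ʐ, β, dz, b, ɟ/ are all [−sonorant], [+voice], and no other segment in the inventory matches both values. Dropping any one of them over-generates: [+voice] alone would also admit /ɳ, ɱ, n, w, …/; [−sonorant] alone would also admit /ʃ, f, q, p, …/. No other single listed feature picks out exactly this set either, so fewer than two features will not do.

[−sonorant, +voice]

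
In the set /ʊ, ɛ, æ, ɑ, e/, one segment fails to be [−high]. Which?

ʊ

/e, æ, ɛ, ɑ/ are all [−high]; /ʊ/ (high back rounded lax vowel) is [+high].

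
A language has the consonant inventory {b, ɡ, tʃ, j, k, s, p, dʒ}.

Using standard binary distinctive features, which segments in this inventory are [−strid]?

The [−strident] segments here are /b, ɡ, j, k, p/; the remaining /tʃ, s, dʒ/ are [+strident].

b, ɡ, j, k, p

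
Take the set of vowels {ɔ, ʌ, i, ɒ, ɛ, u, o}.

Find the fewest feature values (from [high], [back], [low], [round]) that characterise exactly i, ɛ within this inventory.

Every target segment is [−back] and no other inventory member is, so one feature is enough.

[−back]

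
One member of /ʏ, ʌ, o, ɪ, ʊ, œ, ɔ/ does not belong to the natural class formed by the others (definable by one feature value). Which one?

o

/ʊ, œ, ʌ, ʏ, ɔ, ɪ/ are all [-tense], but /o/ (mid back rounded tense vowel) is [+tense]. No other single segment can be removed to leave a set sharing one feature value that the removed segment lacks, so /o/ is the odd one out.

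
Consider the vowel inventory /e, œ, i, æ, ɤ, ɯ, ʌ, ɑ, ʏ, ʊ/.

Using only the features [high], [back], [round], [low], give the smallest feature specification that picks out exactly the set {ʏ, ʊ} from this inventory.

[+high, +round]

The class [+high], [+round] has exactly /ʏ, ʊ/ as its extension in this inventory. No smaller conjunction from the listed features achieves this: [+round] alone would also admit /œ/; [+high] alone would also admit /i, ɯ/; and checking the remaining single features turns up none with this extension.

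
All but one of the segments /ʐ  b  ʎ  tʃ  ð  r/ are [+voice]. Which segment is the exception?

tʃ

/tʃ/ is the voiceless postalveolar affricate, which is [−voice]; the rest — /ʎ, b, r, ð, ʐ/ — are [+voice].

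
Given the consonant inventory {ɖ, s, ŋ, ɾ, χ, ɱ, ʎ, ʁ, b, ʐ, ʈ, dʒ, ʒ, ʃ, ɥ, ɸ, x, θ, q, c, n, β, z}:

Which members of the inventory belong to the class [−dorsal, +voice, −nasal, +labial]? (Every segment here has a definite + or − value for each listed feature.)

Eliminate segments failing any feature: /ɖ, ɾ, ʐ, dʒ, ʒ, z/ are [−labial]; /s, ʈ, ʃ, ɸ, θ/ are [−voice]; /ŋ, χ, ʎ, ʁ, ɥ, x, q, c/ are [+dorsal]; /ɱ, n/ are [+nasal]. The remaining /b, β/ satisfy [−dorsal], [+voice], [−nasal], [+labial].

b, β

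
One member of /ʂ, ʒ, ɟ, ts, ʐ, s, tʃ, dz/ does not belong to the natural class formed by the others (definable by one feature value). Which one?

ɟ

/ʒ, tʃ, ʂ, dz, ʐ, ts, s/ are all [+strident], but /ɟ/ (voiced palatal stop) is [-strident]. No other single segment can be removed to leave a set sharing one feature value that the removed segment lacks, so /ɟ/ is the odd one out.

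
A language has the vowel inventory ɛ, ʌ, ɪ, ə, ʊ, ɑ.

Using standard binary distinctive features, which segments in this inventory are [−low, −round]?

The [−low] segments are /ɛ, ʌ, ɪ, ə, ʊ/.
Then [−round] leaves /ɛ, ʌ, ɪ, ə/.

ɛ, ʌ, ɪ, ə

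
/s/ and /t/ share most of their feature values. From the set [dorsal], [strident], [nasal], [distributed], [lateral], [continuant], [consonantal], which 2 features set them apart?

[continuant], [strident]

The two segments share [-dorsal], [-nasal], [-distributed], [-lateral], [+consonantal]. The only features from the list on which they differ: /s/ is [+continuant] while /t/ is [-continuant]; /s/ is [+strident] while /t/ is [-strident].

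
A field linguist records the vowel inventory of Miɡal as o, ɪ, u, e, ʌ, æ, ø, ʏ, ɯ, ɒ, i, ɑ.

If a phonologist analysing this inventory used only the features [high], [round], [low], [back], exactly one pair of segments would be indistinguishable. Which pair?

i, ɪ

On the given features, /i/ and /ɪ/ have an identical profile: [+high], [-round], [-low], [-back]. No other two segments in the inventory coincide on all 4 features. (They do differ in [tense], which is not among the given features.)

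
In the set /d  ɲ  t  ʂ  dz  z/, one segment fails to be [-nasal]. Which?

/ɲ/ is the palatal nasal, which is [+nasal]; the rest — /dz, z, ʂ, d, t/ — are [-nasal].

ɲ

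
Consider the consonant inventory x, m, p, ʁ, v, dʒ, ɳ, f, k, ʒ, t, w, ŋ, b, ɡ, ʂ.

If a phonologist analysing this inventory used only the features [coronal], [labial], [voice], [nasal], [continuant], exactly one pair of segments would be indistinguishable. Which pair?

On the given features, /v/ and /w/ have an identical profile: [-coronal], [+labial], [+voice], [-nasal], [+continuant]. No other two segments in the inventory coincide on all 5 features. (They do differ in [sonorant], [round] and [dorsal], which are not among the given features.)

v, w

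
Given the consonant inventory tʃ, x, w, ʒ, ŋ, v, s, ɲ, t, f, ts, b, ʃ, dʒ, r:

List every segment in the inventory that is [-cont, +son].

ŋ, ɲ

Eliminate segments failing any feature: /tʃ, t, ts, b, dʒ/ are [-sonorant]; /x, w, ʒ, v, s, f, ʃ, r/ are [+continuant]. The remaining /ŋ, ɲ/ satisfy [-continuant], [+sonorant].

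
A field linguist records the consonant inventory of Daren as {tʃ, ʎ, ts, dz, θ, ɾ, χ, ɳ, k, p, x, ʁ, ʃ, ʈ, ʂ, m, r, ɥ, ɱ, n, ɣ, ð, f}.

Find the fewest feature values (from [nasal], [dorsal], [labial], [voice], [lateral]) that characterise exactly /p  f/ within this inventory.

[−voice, +labial]

/p, f/ are all [−voice], [+labial], and no other segment in the inventory matches both values. Dropping any one of them over-generates: [+labial] alone would also admit /m, ɥ, ɱ/; [−voice] alone would also admit /tʃ, ts, θ, χ, …/. No other single listed feature picks out exactly this set either, so fewer than two features will not do.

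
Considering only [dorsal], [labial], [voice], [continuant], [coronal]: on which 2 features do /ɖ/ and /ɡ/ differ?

/ɖ/ is the voiced retroflex stop and /ɡ/ is the voiced velar stop. Both are [−labial], [+voice], [−continuant]. /ɖ/ is [+coronal] while /ɡ/ is [−coronal]; /ɖ/ is [−dorsal] while /ɡ/ is [+dorsal], so the distinguishing features are [coronal], [dorsal].

[coronal], [dorsal]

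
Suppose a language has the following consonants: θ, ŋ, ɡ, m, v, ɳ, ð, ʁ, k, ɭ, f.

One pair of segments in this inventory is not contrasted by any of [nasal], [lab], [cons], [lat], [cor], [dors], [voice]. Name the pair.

Both /ʁ/ and /ɡ/ are [−nasal], [−labial], [+consonantal], [−lateral], [−coronal], [+dorsal], [+voice]. Since the list omits [continuant] and [high] — which do distinguish the voiced uvular fricative from the voiced velar stop — this pair collapses; all other pairs remain distinct.

ʁ, ɡ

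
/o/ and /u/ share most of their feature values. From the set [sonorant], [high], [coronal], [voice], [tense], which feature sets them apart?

The two segments share [+sonorant], [−coronal], [+voice], [+tense]. The only feature from the list on which they differ: /o/ is [−high] while /u/ is [+high].

[high]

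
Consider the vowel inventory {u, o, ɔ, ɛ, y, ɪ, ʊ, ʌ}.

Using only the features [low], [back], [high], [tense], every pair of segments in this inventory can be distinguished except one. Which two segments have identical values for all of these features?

ɔ, ʌ

On the given features, /ɔ/ and /ʌ/ have an identical profile: [-low], [+back], [-high], [-tense]. No other two segments in the inventory coincide on all 4 features. (They do differ in [labial] and [round], which are not among the given features.)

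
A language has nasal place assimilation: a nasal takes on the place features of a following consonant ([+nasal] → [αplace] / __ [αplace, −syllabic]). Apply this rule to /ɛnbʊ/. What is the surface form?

The only nasal preceding a consonant is /n/ before /b/. /b/ is [+labial], so /n/ → /m/, giving [ɛmbʊ].

[ɛmbʊ]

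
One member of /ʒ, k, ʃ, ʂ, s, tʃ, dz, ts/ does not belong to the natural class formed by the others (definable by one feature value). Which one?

k

/dz, ʒ, ʃ, tʃ, ts, s, ʂ/ are all [+strident], but /k/ (voiceless velar stop) is [−strident]. No other single segment can be removed to leave a set sharing one feature value that the removed segment lacks, so /k/ is the odd one out.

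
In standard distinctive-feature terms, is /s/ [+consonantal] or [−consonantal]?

[+consonantal]

/s/ is the voiceless alveolar fricative. The feature [consonantal] marks segments produced with a major constriction in the vocal tract; /s/ has this property, so it is [+consonantal].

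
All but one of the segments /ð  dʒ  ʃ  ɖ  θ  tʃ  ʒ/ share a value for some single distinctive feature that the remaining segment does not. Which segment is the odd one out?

ɖ

[distributed] groups all but one: /dʒ, θ, ʒ, ð, ʃ, tʃ/ share [+distributed] while /ɖ/ (voiced retroflex stop) alone is [−distributed]. Removing any other segment would not leave a single-feature class that excludes it.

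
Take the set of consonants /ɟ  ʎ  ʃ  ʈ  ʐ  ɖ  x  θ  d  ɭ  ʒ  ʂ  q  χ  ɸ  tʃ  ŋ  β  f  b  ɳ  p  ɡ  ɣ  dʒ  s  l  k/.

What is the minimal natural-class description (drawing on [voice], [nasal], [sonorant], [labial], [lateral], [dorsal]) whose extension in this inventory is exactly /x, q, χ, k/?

[-voice, +dorsal]

Every target segment is [-voice], [+dorsal]; each remaining inventory member fails at least one of these. Each conjunct is needed — [+dorsal] alone would also admit /ɟ, ʎ, ŋ, ɡ, …/; [-voice] alone would also admit /ʃ, ʈ, θ, ʂ, …/ — and no other single listed feature has exactly this extension, so two is the minimum.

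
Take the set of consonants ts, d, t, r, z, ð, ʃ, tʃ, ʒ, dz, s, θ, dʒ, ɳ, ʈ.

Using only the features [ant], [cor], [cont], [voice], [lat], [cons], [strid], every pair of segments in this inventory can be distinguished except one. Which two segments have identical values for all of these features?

r, ð

Both /r/ and /ð/ are [+anterior], [+coronal], [+continuant], [+voice], [−lateral], [+consonantal], [−strident]. Since the list omits [sonorant] — which does distinguish the alveolar trill from the voiced dental fricative — this pair collapses; all other pairs remain distinct.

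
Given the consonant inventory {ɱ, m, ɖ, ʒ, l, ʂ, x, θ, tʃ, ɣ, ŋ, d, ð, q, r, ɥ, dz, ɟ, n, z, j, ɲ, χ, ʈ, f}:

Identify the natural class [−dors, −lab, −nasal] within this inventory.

ɖ, ʒ, l, ʂ, θ, tʃ, d, ð, r, dz, z, ʈ

Checking each segment against [−dorsal], [−labial], [−nasal]: /ɖ/ (voiced retroflex stop), /ʒ/ (voiced postalveolar fricative), /l/ (alveolar lateral approximant), /ʂ/ (voiceless retroflex fricative), /θ/ (voiceless dental fricative), /tʃ/ (voiceless postalveolar affricate), among others, satisfy every feature; every other segment in the inventory fails at least one.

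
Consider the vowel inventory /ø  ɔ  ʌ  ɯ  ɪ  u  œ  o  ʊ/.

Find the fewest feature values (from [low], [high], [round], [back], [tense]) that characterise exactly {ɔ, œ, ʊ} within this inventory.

/ɔ, œ, ʊ/ are all [+round], [-tense], and no other segment in the inventory matches both values. Dropping any one of them over-generates: [-tense] alone would also admit /ʌ, ɪ/; [+round] alone would also admit /ø, u, o/. No other single listed feature picks out exactly this set either, so fewer than two features will not do.

[+round, -tense]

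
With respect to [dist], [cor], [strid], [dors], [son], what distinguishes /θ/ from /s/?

[strident], [distributed]

/θ/ (voiceless dental fricative) and /s/ (voiceless alveolar fricative) agree on [+coronal], [-dorsal], [-sonorant]. They differ on [strident] (/θ/ [-], /s/ [+]), [distributed] (/θ/ [+], /s/ [-]).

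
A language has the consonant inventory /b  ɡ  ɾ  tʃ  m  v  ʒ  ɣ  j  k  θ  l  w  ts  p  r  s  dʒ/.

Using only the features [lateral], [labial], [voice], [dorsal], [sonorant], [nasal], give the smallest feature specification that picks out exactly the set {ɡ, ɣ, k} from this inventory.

/ɡ, ɣ, k/ are all [−sonorant], [+dorsal], and no other segment in the inventory matches both values. Dropping any one of them over-generates: [+dorsal] alone would also admit /j, w/; [−sonorant] alone would also admit /b, tʃ, v, ʒ, …/. No other single listed feature picks out exactly this set either, so fewer than two features will not do.

[−sonorant, +dorsal]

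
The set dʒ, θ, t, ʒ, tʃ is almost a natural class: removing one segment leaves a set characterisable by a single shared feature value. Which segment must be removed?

t

[distributed] groups all but one: /dʒ, θ, ʒ, tʃ/ share [+distributed] while /t/ (voiceless alveolar stop) alone is [-distributed]. Removing any other segment would not leave a single-feature class that excludes it.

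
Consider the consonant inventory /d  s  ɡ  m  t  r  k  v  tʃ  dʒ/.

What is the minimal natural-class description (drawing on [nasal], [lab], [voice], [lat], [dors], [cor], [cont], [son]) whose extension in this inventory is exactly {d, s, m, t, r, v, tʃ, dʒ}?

[−dors]

/d, s, m, t, r, v, tʃ, dʒ/ are exactly the [−dorsal] segments in the inventory, so a single feature suffices.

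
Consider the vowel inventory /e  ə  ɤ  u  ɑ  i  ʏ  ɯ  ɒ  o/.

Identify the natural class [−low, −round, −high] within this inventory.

First, the [−low] segments are /e, ə, ɤ, u, i, ʏ, ɯ, o/.
Then [−round] gives /e, ə, ɤ, i, ɯ/.
Intersecting with [−high] leaves /e, ə, ɤ/.

e, ə, ɤ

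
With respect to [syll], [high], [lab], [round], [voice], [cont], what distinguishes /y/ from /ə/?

/y/ (high front rounded tense vowel) and /ə/ (mid central vowel (schwa)) agree on [+syllabic], [+voice], [+continuant]. They differ on [labial] (/y/ [+], /ə/ [−]), [round] (/y/ [+], /ə/ [−]), [high] (/y/ [+], /ə/ [−]).

[labial], [round], [high]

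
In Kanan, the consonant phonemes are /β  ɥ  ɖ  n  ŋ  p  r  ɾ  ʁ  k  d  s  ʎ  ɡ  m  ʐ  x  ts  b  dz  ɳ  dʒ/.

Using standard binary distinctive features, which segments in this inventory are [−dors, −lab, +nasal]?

The [−dorsal] segments are /β, ɖ, n, p, r, ɾ, d, s, m, ʐ, ts, b, dz, ɳ, dʒ/.
Within that set, [−labial] gives /ɖ, n, r, ɾ, d, s, ʐ, ts, dz, ɳ, dʒ/.
Among these, [+nasal] leaves /n, ɳ/.

n, ɳ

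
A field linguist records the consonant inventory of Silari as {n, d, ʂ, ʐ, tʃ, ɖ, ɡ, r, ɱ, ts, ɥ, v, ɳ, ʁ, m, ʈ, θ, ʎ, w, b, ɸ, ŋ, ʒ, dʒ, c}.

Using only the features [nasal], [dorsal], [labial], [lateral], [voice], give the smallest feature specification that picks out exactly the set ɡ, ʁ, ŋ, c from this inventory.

[−lateral, −labial, +dorsal]

The class [−lateral], [−labial], [+dorsal] has exactly /ɡ, ʁ, ŋ, c/ as its extension in this inventory. No smaller conjunction from the listed features achieves this: [−labial, +dorsal] alone would also admit /ʎ/; [−lateral, +dorsal] alone would also admit /ɥ, w/; [−lateral, −labial] alone would also admit /n, d, ʂ, ʐ, …/; and checking the remaining two-feature bundles turns up none with this extension.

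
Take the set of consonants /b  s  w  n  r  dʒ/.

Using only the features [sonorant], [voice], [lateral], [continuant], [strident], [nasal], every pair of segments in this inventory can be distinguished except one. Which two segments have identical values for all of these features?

r, w

Both /r/ and /w/ are [+sonorant], [+voice], [−lateral], [+continuant], [−strident], [−nasal]. Since the list omits [labial], [round], [coronal] and [dorsal] — which do distinguish the alveolar trill from the labial-velar glide — this pair collapses; all other pairs remain distinct.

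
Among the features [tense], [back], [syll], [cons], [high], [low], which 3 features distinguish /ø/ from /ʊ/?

/ø/ is the mid front rounded tense vowel and /ʊ/ is the high back rounded lax vowel. Both are [+syllabic], [-consonantal], [-low]. /ø/ is [-high] while /ʊ/ is [+high]; /ø/ is [-back] while /ʊ/ is [+back]; /ø/ is [+tense] while /ʊ/ is [-tense], so the distinguishing features are [high], [back], [tense].

[high], [back], [tense]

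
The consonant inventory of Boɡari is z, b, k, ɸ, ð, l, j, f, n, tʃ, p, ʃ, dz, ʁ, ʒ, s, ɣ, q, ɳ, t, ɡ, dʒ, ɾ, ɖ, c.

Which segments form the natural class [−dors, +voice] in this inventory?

z, b, ð, l, n, dz, ʒ, ɳ, dʒ, ɾ, ɖ

Checking each segment against [−dorsal], [+voice]: /z/ (voiced alveolar fricative), /b/ (voiced bilabial stop), /ð/ (voiced dental fricative), /l/ (alveolar lateral approximant), /n/ (alveolar nasal), /dz/ (voiced alveolar affricate), among others, satisfy every feature; every other segment in the inventory fails at least one.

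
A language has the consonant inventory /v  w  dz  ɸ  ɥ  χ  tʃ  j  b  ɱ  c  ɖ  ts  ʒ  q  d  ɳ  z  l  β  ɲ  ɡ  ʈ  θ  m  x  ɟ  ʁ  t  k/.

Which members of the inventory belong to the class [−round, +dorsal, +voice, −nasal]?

j, ɡ, ɟ, ʁ

Eliminate segments failing any feature: /v, dz, ɸ, tʃ, b, ɱ, ɖ, ts, ʒ, d, ɳ, z, l, β, ʈ, θ, m, t/ are [−dorsal]; /w, ɥ/ are [+round]; /χ, c, q, x, k/ are [−voice]; /ɲ/ is [+nasal]. The remaining /j, ɡ, ɟ, ʁ/ satisfy [−round], [+dorsal], [+voice], [−nasal].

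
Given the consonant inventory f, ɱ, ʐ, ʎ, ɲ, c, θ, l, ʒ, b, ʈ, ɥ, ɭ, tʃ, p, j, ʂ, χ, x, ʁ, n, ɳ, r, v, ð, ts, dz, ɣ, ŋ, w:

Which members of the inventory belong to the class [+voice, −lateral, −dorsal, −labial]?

The [+voice] segments are /ɱ, ʐ, ʎ, ɲ, l, ʒ, b, ɥ, ɭ, j, ʁ, n, ɳ, r, v, ð, dz, ɣ, ŋ, w/.
Intersecting with [−lateral] gives /ɱ, ʐ, ɲ, ʒ, b, ɥ, j, ʁ, n, ɳ, r, v, ð, dz, ɣ, ŋ, w/.
Among these, [−dorsal] gives /ɱ, ʐ, ʒ, b, n, ɳ, r, v, ð, dz/.
Then [−labial] leaves /ʐ, ʒ, n, ɳ, r, ð, dz/.

ʐ, ʒ, n, ɳ, r, ð, dz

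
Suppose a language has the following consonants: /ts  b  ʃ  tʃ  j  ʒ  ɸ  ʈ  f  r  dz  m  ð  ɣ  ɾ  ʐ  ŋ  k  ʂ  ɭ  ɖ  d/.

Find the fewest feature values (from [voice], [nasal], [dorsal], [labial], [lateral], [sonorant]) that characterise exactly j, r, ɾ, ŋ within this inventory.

[+sonorant, −lateral, −labial]

/j, r, ɾ, ŋ/ are all [+sonorant], [−lateral], [−labial], and no other segment in the inventory matches all three values. Dropping any one of them over-generates: [−lateral, −labial] alone would also admit /ts, ʃ, tʃ, ʒ, …/; [+sonorant, −labial] alone would also admit /ɭ/; [+sonorant, −lateral] alone would also admit /m/. No other combination of two listed features picks out exactly this set either, so fewer than three features will not do.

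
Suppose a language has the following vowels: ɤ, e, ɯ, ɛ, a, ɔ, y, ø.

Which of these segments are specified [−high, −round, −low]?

Checking each segment against [−high], [−round], [−low]: /ɤ/ (mid back unrounded tense vowel), /e/ (mid front unrounded tense vowel), /ɛ/ (mid front unrounded lax vowel) satisfy every feature; every other segment in the inventory fails at least one.

ɤ, e, ɛ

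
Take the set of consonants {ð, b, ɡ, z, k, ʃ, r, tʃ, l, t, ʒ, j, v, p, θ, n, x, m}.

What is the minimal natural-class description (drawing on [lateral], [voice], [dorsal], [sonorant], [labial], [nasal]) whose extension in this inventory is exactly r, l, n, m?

Every target segment is [+sonorant], [−dorsal]; each remaining inventory member fails at least one of these. Each conjunct is needed — [−dorsal] alone would also admit /ð, b, z, ʃ, …/; [+sonorant] alone would also admit /j/ — and no other single listed feature has exactly this extension, so two is the minimum.

[+sonorant, −dorsal]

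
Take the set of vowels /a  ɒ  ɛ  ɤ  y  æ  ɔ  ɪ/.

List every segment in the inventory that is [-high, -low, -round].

ɛ, ɤ

Eliminate segments failing any feature: /a, ɒ, æ/ are [+low]; /y, ɪ/ are [+high]; /ɔ/ is [+round]. The remaining /ɛ, ɤ/ satisfy [-high], [-low], [-round].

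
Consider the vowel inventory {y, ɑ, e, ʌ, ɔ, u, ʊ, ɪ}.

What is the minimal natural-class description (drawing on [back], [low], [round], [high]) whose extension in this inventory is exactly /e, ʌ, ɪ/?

The class [-low], [-round] has exactly /e, ʌ, ɪ/ as its extension in this inventory. No smaller conjunction from the listed features achieves this: [-round] alone would also admit /ɑ/; [-low] alone would also admit /y, ɔ, u, ʊ/; and checking the remaining single features turns up none with this extension.

[-low, -round]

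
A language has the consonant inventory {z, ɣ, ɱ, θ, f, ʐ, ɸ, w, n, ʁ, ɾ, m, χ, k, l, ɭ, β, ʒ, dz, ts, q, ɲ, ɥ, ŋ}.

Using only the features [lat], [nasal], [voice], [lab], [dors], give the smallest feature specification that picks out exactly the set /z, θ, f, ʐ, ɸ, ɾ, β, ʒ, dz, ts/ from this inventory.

[−nasal, −lat, −dors]

Every target segment is [−nasal], [−lateral], [−dorsal]; each remaining inventory member fails at least one of these. Each conjunct is needed — [−lateral, −dorsal] alone would also admit /ɱ, n, m/; [−nasal, −dorsal] alone would also admit /l, ɭ/; [−nasal, −lateral] alone would also admit /ɣ, w, ʁ, χ, …/ — and no other combination of two listed features has exactly this extension, so three is the minimum.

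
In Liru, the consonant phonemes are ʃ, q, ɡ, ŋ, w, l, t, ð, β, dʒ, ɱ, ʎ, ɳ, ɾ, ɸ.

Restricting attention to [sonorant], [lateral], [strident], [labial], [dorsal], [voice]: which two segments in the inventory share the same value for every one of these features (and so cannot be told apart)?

ɾ, ɳ

On the given features, /ɾ/ and /ɳ/ have an identical profile: [+sonorant], [-lateral], [-strident], [-labial], [-dorsal], [+voice]. No other two segments in the inventory coincide on all 6 features. (They do differ in [nasal] and [anterior], which are not among the given features.)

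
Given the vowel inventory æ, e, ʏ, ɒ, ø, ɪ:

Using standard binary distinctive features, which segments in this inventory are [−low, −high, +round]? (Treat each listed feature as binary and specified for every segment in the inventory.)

ø

Among the inventory, the [−low] segments are /e, ʏ, ø, ɪ/.
Among these, [−high] gives /e, ø/.
Within that set, [+round] leaves /ø/.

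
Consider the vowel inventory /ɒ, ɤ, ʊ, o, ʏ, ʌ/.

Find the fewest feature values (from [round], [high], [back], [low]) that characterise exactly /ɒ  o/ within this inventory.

[−high, +round]

/ɒ, o/ are all [−high], [+round], and no other segment in the inventory matches both values. Dropping any one of them over-generates: [+round] alone would also admit /ʊ, ʏ/; [−high] alone would also admit /ɤ, ʌ/. No other single listed feature picks out exactly this set either, so fewer than two features will not do.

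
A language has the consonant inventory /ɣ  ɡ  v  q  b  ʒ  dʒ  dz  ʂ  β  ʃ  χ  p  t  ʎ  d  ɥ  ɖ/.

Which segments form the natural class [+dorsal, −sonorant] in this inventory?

Checking each segment against [+dorsal], [−sonorant]: /ɣ/ (voiced velar fricative), /ɡ/ (voiced velar stop), /q/ (voiceless uvular stop), /χ/ (voiceless uvular fricative) satisfy every feature; every other segment in the inventory fails at least one.

ɣ, ɡ, q, χ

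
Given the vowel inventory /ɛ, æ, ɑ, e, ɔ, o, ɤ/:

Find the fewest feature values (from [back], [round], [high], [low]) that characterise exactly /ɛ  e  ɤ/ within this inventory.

Every target segment is [−low], [−round]; each remaining inventory member fails at least one of these. Each conjunct is needed — [−round] alone would also admit /æ, ɑ/; [−low] alone would also admit /ɔ, o/ — and no other single listed feature has exactly this extension, so two is the minimum.

[−low, −round]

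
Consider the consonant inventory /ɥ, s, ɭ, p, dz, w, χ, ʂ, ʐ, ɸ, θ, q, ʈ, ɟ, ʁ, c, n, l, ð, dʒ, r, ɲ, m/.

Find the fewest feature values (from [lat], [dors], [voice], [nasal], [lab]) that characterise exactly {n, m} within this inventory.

[+nasal, −dors]

The class [+nasal], [−dorsal] has exactly /n, m/ as its extension in this inventory. No smaller conjunction from the listed features achieves this: [−dorsal] alone would also admit /s, ɭ, p, dz, …/; [+nasal] alone would also admit /ɲ/; and checking the remaining single features turns up none with this extension.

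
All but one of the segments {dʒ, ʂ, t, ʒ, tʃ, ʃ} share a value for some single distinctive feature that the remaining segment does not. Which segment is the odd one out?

/ʃ, ʒ, ʂ, dʒ, tʃ/ are all [−anterior], but /t/ (voiceless alveolar stop) is [+anterior]. No other single segment can be removed to leave a set sharing one feature value that the removed segment lacks, so /t/ is the odd one out.

t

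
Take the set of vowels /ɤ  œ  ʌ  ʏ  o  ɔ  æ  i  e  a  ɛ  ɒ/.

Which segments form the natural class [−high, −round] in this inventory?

Eliminate segments failing any feature: /œ, o, ɔ, ɒ/ are [+round]; /ʏ, i/ are [+high]. The remaining /ɤ, ʌ, æ, e, a, ɛ/ satisfy [−high], [−round].

ɤ, ʌ, æ, e, a, ɛ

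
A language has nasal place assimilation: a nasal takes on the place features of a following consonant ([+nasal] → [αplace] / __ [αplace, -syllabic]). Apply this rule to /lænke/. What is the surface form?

/n/ sits before the [+dorsal] consonant /k/, so it takes on [+dorsal] and surfaces as /ŋ/. The rest of the form is unaffected: [læŋke].

[læŋke]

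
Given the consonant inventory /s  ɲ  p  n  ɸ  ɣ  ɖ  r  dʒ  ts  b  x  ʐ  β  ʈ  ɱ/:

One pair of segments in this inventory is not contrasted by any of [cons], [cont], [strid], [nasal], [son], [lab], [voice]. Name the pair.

On the given features, /ɲ/ and /n/ have an identical profile: [+consonantal], [-continuant], [-strident], [+nasal], [+sonorant], [-labial], [+voice]. No other two segments in the inventory coincide on all 7 features. (They do differ in [dorsal], which is not among the given features.)

ɲ, n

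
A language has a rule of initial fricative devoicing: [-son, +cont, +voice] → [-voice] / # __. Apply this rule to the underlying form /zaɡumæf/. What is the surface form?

[saɡumæf]

Only the initial segment /z/ is both word-initial and matches the structural description. It is a voiced alveolar fricative, so [-son, +cont, +voice] holds; changing it to [-voice] with all other features held fixed yields /s/ (voiceless alveolar fricative). No other segment meets both the structural description and the environment, so the output is [saɡumæf].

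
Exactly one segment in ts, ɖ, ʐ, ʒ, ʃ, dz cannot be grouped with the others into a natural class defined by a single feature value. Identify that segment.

ɖ

The remaining segments after removing /ɖ/ share [+strident]; /ɖ/ (voiced retroflex stop) is [-strident]. For every other candidate removal, the leftover set fails to share any single feature value that the removed segment lacks.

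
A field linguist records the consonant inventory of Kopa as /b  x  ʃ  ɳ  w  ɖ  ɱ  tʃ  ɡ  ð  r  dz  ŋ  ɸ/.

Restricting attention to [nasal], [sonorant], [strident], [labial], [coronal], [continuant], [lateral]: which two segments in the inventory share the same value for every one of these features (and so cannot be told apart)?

dz, tʃ

Both /dz/ and /tʃ/ are [-nasal], [-sonorant], [+strident], [-labial], [+coronal], [-continuant], [-lateral]. Since the list omits [voice], [anterior] and [distributed] — which do distinguish the voiced alveolar affricate from the voiceless postalveolar affricate — this pair collapses; all other pairs remain distinct.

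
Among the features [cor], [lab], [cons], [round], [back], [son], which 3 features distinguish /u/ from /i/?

The two segments share [-coronal], [-consonantal], [+sonorant]. The only features from the list on which they differ: /u/ is [+labial] while /i/ is [-labial]; /u/ is [+round] while /i/ is [-round]; /u/ is [+back] while /i/ is [-back].

[labial], [round], [back]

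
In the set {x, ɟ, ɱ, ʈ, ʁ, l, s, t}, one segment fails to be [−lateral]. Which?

/ʁ, ʈ, ɟ, s, ɱ, t, x/ are all [−lateral]; /l/ (alveolar lateral approximant) is [+lateral].

l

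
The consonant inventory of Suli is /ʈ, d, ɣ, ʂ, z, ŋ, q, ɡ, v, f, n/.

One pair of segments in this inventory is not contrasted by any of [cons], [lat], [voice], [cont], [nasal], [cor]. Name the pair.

ɣ, v

On the given features, /ɣ/ and /v/ have an identical profile: [+consonantal], [−lateral], [+voice], [+continuant], [−nasal], [−coronal]. No other two segments in the inventory coincide on all 6 features. (They do differ in [labial] and [dorsal], which are not among the given features.)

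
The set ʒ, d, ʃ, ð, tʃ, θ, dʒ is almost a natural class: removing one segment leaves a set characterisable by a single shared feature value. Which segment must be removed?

The remaining segments after removing /d/ share [+distributed]; /d/ (voiced alveolar stop) is [−distributed]. For every other candidate removal, the leftover set fails to share any single feature value that the removed segment lacks.

d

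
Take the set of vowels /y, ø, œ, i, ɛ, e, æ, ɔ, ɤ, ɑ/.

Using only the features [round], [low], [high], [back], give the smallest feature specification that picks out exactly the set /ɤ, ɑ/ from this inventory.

[+back, −round]

/ɤ, ɑ/ are all [+back], [−round], and no other segment in the inventory matches both values. Dropping any one of them over-generates: [−round] alone would also admit /i, ɛ, e, æ/; [+back] alone would also admit /ɔ/. No other single listed feature picks out exactly this set either, so fewer than two features will not do.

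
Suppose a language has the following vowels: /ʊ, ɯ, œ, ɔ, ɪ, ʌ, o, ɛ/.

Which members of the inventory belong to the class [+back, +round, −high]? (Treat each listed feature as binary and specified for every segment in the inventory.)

ɔ, o

Eliminate segments failing any feature: /ʊ/ is [+high]; /ɯ, ʌ/ are [−round]; /œ, ɪ, ɛ/ are [−back]. The remaining /ɔ, o/ satisfy [+back], [+round], [−high].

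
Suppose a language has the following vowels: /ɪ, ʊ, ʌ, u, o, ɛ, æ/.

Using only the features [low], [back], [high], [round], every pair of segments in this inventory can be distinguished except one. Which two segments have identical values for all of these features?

Both /ʊ/ and /u/ are [-low], [+back], [+high], [+round]. Since the list omits [tense] — which does distinguish the high back rounded lax vowel from the high back rounded tense vowel — this pair collapses; all other pairs remain distinct.

ʊ, u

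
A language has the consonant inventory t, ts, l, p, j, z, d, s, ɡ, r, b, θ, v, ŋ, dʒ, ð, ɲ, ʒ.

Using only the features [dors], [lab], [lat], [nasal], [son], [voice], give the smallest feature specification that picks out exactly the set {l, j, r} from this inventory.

[+son, −nasal]

The class [+sonorant], [−nasal] has exactly /l, j, r/ as its extension in this inventory. No smaller conjunction from the listed features achieves this: [−nasal] alone would also admit /t, ts, p, z, …/; [+sonorant] alone would also admit /ŋ, ɲ/; and checking the remaining single features turns up none with this extension.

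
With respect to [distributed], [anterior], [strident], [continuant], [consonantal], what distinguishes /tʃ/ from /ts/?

[anterior], [distributed]

/tʃ/ is the voiceless postalveolar affricate and /ts/ is the voiceless alveolar affricate. Both are [+strident], [−continuant], [+consonantal]. /tʃ/ is [−anterior] while /ts/ is [+anterior]; /tʃ/ is [+distributed] while /ts/ is [−distributed], so the distinguishing features are [anterior], [distributed].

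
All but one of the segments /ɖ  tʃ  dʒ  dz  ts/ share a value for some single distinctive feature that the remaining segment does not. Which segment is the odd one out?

ɖ

[delayed release] (equivalently [strident]) groups all but one: /tʃ, ts, dz, dʒ/ share [+delayed release] while /ɖ/ (voiced retroflex stop) alone is [−delayed release]. Removing any other segment would not leave a single-feature class that excludes it.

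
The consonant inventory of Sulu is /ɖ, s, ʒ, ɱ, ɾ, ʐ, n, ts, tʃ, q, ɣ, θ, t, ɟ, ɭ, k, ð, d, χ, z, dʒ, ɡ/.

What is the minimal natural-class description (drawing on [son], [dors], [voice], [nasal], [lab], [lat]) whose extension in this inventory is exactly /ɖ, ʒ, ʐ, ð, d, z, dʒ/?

[−son, +voice, −dors]

/ɖ, ʒ, ʐ, ð, d, z, dʒ/ are all [−sonorant], [+voice], [−dorsal], and no other segment in the inventory matches all three values. Dropping any one of them over-generates: [+voice, −dorsal] alone would also admit /ɱ, ɾ, n, ɭ/; [−sonorant, −dorsal] alone would also admit /s, ts, tʃ, θ, …/; [−sonorant, +voice] alone would also admit /ɣ, ɟ, ɡ/. No other combination of two listed features picks out exactly this set either, so fewer than three features will not do.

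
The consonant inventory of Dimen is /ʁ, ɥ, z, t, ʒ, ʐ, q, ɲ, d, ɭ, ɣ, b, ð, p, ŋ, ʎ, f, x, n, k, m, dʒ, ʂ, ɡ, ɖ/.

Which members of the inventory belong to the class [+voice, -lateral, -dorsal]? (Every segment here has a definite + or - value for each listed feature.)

Among the inventory, the [+voice] segments are /ʁ, ɥ, z, ʒ, ʐ, ɲ, d, ɭ, ɣ, b, ð, ŋ, ʎ, n, m, dʒ, ɡ, ɖ/.
Then [-lateral] gives /ʁ, ɥ, z, ʒ, ʐ, ɲ, d, ɣ, b, ð, ŋ, n, m, dʒ, ɡ, ɖ/.
Then [-dorsal] leaves /z, ʒ, ʐ, d, b, ð, n, m, dʒ, ɖ/.

z, ʒ, ʐ, d, b, ð, n, m, dʒ, ɖ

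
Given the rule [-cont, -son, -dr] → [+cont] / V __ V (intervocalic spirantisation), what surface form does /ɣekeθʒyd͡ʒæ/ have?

/k/ satisfies [-cont, -son, -dr] and sits in V __ V. The [+continuant] counterpart of the voiceless velar stop is /x/. Other segments in /ɣekeθʒyd͡ʒæ/ either fail the structural description or are not in the environment, so the surface form is [ɣexeθʒyd͡ʒæ].

[ɣexeθʒyd͡ʒæ]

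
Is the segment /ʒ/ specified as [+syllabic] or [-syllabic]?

[-syllabic]

As the voiced postalveolar fricative, /ʒ/ is [-syllabic].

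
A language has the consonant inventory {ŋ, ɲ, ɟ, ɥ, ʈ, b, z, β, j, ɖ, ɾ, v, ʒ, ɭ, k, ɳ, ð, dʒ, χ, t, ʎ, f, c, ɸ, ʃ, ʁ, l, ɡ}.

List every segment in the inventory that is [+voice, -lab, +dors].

ŋ, ɲ, ɟ, j, ʎ, ʁ, ɡ

Eliminate segments failing any feature: /ɥ, b, β, v/ are [+labial]; /ʈ, k, χ, t, f, c, ɸ, ʃ/ are [-voice]; /z, ɖ, ɾ, ʒ, ɭ, ɳ, ð, dʒ, l/ are [-dorsal]. The remaining /ŋ, ɲ, ɟ, j, ʎ, ʁ, ɡ/ satisfy [+voice], [-labial], [+dorsal].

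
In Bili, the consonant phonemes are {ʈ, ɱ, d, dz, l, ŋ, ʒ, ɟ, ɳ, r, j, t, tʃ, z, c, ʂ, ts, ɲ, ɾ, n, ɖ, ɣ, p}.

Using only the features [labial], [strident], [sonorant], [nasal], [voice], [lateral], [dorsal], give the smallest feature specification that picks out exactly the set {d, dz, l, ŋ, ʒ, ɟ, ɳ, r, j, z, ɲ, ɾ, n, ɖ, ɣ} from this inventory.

[+voice, −labial]

The class [+voice], [−labial] has exactly /d, dz, l, ŋ, ʒ, ɟ, ɳ, r, j, z, ɲ, ɾ, n, ɖ, ɣ/ as its extension in this inventory. No smaller conjunction from the listed features achieves this: [−labial] alone would also admit /ʈ, t, tʃ, c, …/; [+voice] alone would also admit /ɱ/; and checking the remaining single features turns up none with this extension.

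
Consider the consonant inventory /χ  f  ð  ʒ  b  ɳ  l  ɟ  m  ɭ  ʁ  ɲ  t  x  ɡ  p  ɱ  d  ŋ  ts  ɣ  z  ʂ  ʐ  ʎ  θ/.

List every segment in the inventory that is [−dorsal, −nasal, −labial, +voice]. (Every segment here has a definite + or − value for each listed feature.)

Checking each segment against [−dorsal], [−nasal], [−labial], [+voice]: /ð/ (voiced dental fricative), /ʒ/ (voiced postalveolar fricative), /l/ (alveolar lateral approximant), /ɭ/ (retroflex lateral approximant), /d/ (voiced alveolar stop), /z/ (voiced alveolar fricative), among others, satisfy every feature; every other segment in the inventory fails at least one.

ð, ʒ, l, ɭ, d, z, ʐ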